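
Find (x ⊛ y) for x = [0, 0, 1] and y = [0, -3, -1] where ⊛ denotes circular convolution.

(x ⊛ y)[n] = Σ(m=0 to 2) x[m] · y[(n-m) mod 3]

Computing each output sample:
(x ⊛ y)[0] = -3
(x ⊛ y)[1] = -1
(x ⊛ y)[2] = 0

x ⊛ y = [-3, -1, 0]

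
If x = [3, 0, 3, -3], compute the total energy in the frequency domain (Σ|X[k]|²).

Parseval: Σ|x[n]|² = (1/N)Σ|X[k]|², so Σ|X[k]|² = N·Σ|x[n]|² = 4·27.0000

Σ|X[k]|² = N·Σ|x[n]|² = 4·27.0000 = 108.0000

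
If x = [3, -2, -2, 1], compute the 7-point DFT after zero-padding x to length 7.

Original 4-point DFT: [0, 5+3i, 2, 5-3i]
Zero-padded 7-point DFT provides frequency interpolation.

DFT_7([x, 0, ...]) = [0, 1.2971+3.0796i, 5.8705+1.8639i, 3.3324-1.6708i, 3.3324+1.6708i, 5.8705-1.8639i, 1.2971-3.0796i]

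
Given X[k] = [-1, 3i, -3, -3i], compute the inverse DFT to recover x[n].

x[n] = (1/4) Σ(k=0 to 3) X[k] · e^(2πikn/4)

Computing each x[n]:
x[0] = -1
x[1] = -1
x[2] = -1
x[3] = 2

x = [-1, -1, -1, 2]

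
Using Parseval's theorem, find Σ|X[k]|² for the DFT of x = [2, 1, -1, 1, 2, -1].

Parseval: Σ|x[n]|² = (1/N)Σ|X[k]|², so Σ|X[k]|² = N·Σ|x[n]|² = 6·12.0000

Σ|X[k]|² = N·Σ|x[n]|² = 6·12.0000 = 72.0000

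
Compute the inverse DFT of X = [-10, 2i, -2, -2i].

x[n] = (1/4) Σ(k=0 to 3) X[k] · e^(2πikn/4)

Computing each x[n]:
x[0] = -3
x[1] = -3
x[2] = -3
x[3] = -1

x = [-3, -3, -3, -1]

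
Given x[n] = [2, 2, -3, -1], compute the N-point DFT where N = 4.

X[k] = Σ(n=0 to 3) x[n] · ω_4^(nk)
where ω_4 = e^(-2πi/4)

Computing each X[k]:
X[0] = 0
X[1] = 5-3i
X[2] = -2
X[3] = 5+3i

X = [0, 5-3i, -2, 5+3i]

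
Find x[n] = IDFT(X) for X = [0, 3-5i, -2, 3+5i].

x[n] = (1/4) Σ(k=0 to 3) X[k] · e^(2πikn/4)

Computing each x[n]:
x[0] = 1
x[1] = 3
x[2] = -2
x[3] = -2

x = [1, 3, -2, -2]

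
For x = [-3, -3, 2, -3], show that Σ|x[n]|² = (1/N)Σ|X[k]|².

Time domain:
Σ|x[n]|² = |-3|² + |-3|² + |2|² + |-3|² = 31.0000

Frequency domain:
(1/4)Σ|X[k]|² = (1/4)(|-7|² + |-5|² + |5|² + |-5|²) = (1/4)·124.0000 = 31.0000

Both sides agree, confirming Parseval's theorem.

Σ|x[n]|² = (1/N)Σ|X[k]|² = 31.0000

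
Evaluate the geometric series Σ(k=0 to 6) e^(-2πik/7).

Sum of all nth roots of unity equals 0 for n > 1 (geometric series with r ≠ 1).

0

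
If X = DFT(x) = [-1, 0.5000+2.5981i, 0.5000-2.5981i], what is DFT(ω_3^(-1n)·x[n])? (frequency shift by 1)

Modulation property: DFT(ω_3^(-1n)·x[n]) = X[(k-1) mod 3], so circularly shift X by 1 positions.

X[k-1] = [0.5000-2.5981i, -1, 0.5000+2.5981i]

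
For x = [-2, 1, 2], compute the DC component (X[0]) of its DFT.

X[0] = Σ(n=0 to 2) x[n] · ω_3^0 = Σ x[n]
= (-2) + (1) + (2)

X[0] = 1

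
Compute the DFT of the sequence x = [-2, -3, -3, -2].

X[k] = Σ(n=0 to 3) x[n] · ω_4^(nk)
where ω_4 = e^(-2πi/4)

Computing each X[k]:
X[0] = -10
X[1] = 1+1i
X[2] = 0
X[3] = 1-1i

X = [-10, 1+1i, 0, 1-1i]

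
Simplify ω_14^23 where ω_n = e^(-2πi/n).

Since ω_14^14 = 1, powers reduce modulo 14.
23 mod 14 = 9
So ω_14^23 = ω_14^9 = e^(-2πi·9/14)

ω_14^23 = ω_14^9 = -0.6235+0.7818i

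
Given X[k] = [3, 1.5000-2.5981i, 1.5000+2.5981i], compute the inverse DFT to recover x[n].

x[n] = (1/3) Σ(k=0 to 2) X[k] · e^(2πikn/3)

Computing each x[n]:
x[0] = 2
x[1] = 2
x[2] = -1

x = [2, 2, -1]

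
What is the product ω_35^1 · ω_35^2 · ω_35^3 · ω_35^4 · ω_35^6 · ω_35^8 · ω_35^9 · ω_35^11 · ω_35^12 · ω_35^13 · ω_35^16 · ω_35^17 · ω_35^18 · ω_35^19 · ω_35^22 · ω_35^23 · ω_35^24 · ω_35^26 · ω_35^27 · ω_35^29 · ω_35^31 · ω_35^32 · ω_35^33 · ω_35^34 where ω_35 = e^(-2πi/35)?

The primitive 35th roots of unity are ω_35^k for k coprime to 35: k ∈ {1, 2, 3, 4, 6, 8, 9, 11, 12, 13, 16, 17, 18, 19, 22, 23, 24, 26, 27, 29, 31, 32, 33, 34}
Their product equals the constant term of the cyclotomic polynomial Φ_35(x) up to sign.
For n ≥ 3, the product of all primitive nth roots of unity is 1. (For n=1 it is 1; for n=2 it is -1.)

1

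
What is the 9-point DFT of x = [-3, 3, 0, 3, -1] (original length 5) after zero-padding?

Original 5-point DFT: [2, -4.8090-2.0409i, -3.6910-5.2043i, -3.6910+5.2043i, -4.8090+2.0409i]
Zero-padded 9-point DFT provides frequency interpolation.

DFT_9([x, 0, ...]) = [2, -1.2622-4.1844i, -4.7451-0.9991i, -1.0000-1.7321i, -7.4927-4.6089i, -7.4927+4.6089i, -1.0000+1.7321i, -4.7451+0.9991i, -1.2622+4.1844i]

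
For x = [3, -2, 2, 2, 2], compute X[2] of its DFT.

X[2] = Σ(n=0 to 4) x[n] · ω_5^(2n) where ω_5 = e^(-2πi/5)
= (3)·ω_5^0 + (-2)·ω_5^2 + (2)·ω_5^4 + (2)·ω_5^6 + (2)·ω_5^8

X[2] = 4.2361+2.3511i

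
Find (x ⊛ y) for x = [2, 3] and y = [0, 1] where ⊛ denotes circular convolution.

(x ⊛ y)[n] = Σ(m=0 to 1) x[m] · y[(n-m) mod 2]

Computing each output sample:
(x ⊛ y)[0] = 3
(x ⊛ y)[1] = 2

x ⊛ y = [3, 2]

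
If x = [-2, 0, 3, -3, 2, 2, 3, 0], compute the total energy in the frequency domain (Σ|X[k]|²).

Parseval: Σ|x[n]|² = (1/N)Σ|X[k]|², so Σ|X[k]|² = N·Σ|x[n]|² = 8·39.0000

Σ|X[k]|² = N·Σ|x[n]|² = 8·39.0000 = 312.0000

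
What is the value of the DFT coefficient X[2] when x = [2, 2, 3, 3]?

X[2] = Σ(n=0 to 3) x[n] · ω_4^(2n) where ω_4 = e^(-2πi/4)
= (2)·ω_4^0 + (2)·ω_4^2 + (3)·ω_4^4 + (3)·ω_4^6

X[2] = 0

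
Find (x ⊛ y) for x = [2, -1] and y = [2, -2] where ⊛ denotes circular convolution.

(x ⊛ y)[n] = Σ(m=0 to 1) x[m] · y[(n-m) mod 2]

Computing each output sample:
(x ⊛ y)[0] = 6
(x ⊛ y)[1] = -6

x ⊛ y = [6, -6]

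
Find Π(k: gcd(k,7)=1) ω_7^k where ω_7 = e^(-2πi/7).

The primitive 7th roots of unity are ω_7^k for k coprime to 7: k ∈ {1, 2, 3, 4, 5, 6}
Their product equals the constant term of the cyclotomic polynomial Φ_7(x) up to sign.
For n ≥ 3, the product of all primitive nth roots of unity is 1. (For n=1 it is 1; for n=2 it is -1.)

1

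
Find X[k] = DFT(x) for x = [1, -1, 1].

X[k] = Σ(n=0 to 2) x[n] · ω_3^(nk)
where ω_3 = e^(-2πi/3)

Computing each X[k]:
X[0] = 1
X[1] = 1.0000+1.7321i
X[2] = 1.0000-1.7321i

X = [1, 1.0000+1.7321i, 1.0000-1.7321i]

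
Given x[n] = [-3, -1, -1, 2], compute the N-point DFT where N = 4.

X[k] = Σ(n=0 to 3) x[n] · ω_4^(nk)
where ω_4 = e^(-2πi/4)

Computing each X[k]:
X[0] = -3
X[1] = -2+3i
X[2] = -5
X[3] = -2-3i

X = [-3, -2+3i, -5, -2-3i]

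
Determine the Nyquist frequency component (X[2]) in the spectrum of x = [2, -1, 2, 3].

X[2] = Σ(n=0 to 3) x[n] · ω_4^(2n) where ω_4 = e^(-2πi/4)
= (2)·ω_4^0 + (-1)·ω_4^2 + (2)·ω_4^4 + (3)·ω_4^6

X[2] = 2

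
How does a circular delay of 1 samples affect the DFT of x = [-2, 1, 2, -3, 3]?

Time shift by 1: X_shifted[k] = ω_5^(1k) · X[k]
Shifted x = [3, -2, 1, 2, -3]

DFT(x[n-1]) = [1, -0.9721-0.3633i, 7.9721-1.5388i, 7.9721+1.5388i, -0.9721+0.3633i]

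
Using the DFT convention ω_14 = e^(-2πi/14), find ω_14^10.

ω_14^10 = e^(-2πi·10/14)
= cos(-2π·10/14) + i·sin(-2π·10/14)
= cos(-20π/14) + i·sin(-20π/14)

ω_14^10 = cos(-20π/14) + i·sin(-20π/14) = -0.2225+0.9749i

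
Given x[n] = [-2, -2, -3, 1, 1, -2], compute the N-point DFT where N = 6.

X[k] = Σ(n=0 to 5) x[n] · ω_6^(nk)
where ω_6 = e^(-2πi/6)

Computing each X[k]:
X[0] = -7
X[1] = -4.0000+3.4641i
X[2] = 2.0000-3.4641i
X[3] = -1
X[4] = 2.0000+3.4641i
X[5] = -4.0000-3.4641i

X = [-7, -4.0000+3.4641i, 2.0000-3.4641i, -1, 2.0000+3.4641i, -4.0000-3.4641i]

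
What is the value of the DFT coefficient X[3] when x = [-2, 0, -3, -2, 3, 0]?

X[3] = Σ(n=0 to 5) x[n] · ω_6^(3n) where ω_6 = e^(-2πi/6)
= (-2)·ω_6^0 + (0)·ω_6^3 + (-3)·ω_6^6 + (-2)·ω_6^9 + (3)·ω_6^12 + (0)·ω_6^15

X[3] = 0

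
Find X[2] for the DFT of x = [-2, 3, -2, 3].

X[2] = Σ(n=0 to 3) x[n] · ω_4^(2n) where ω_4 = e^(-2πi/4)
= (-2)·ω_4^0 + (3)·ω_4^2 + (-2)·ω_4^4 + (3)·ω_4^6

X[2] = -10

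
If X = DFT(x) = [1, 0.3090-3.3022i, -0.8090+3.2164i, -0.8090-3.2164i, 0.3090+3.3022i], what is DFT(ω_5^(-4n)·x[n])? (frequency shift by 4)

Modulation property: DFT(ω_5^(-4n)·x[n]) = X[(k-4) mod 5], so circularly shift X by 4 positions.

X[k-4] = [0.3090-3.3022i, -0.8090+3.2164i, -0.8090-3.2164i, 0.3090+3.3022i, 1]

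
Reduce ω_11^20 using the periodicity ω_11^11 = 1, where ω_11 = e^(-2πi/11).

Since ω_11^11 = 1, powers reduce modulo 11.
20 mod 11 = 9
So ω_11^20 = ω_11^9 = e^(-2πi·9/11)

ω_11^20 = ω_11^9 = 0.4154+0.9096i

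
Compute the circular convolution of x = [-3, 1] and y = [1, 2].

(x ⊛ y)[n] = Σ(m=0 to 1) x[m] · y[(n-m) mod 2]

Computing each output sample:
(x ⊛ y)[0] = -1
(x ⊛ y)[1] = -5

x ⊛ y = [-1, -5]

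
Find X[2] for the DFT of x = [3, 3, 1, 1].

X[2] = Σ(n=0 to 3) x[n] · ω_4^(2n) where ω_4 = e^(-2πi/4)
= (3)·ω_4^0 + (3)·ω_4^2 + (1)·ω_4^4 + (1)·ω_4^6

X[2] = 0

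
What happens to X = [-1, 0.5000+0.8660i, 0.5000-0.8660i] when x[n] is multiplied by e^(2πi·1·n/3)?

Modulation property: DFT(ω_3^(-1n)·x[n]) = X[(k-1) mod 3], so circularly shift X by 1 positions.

X[k-1] = [0.5000-0.8660i, -1, 0.5000+0.8660i]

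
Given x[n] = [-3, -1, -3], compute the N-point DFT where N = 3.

X[k] = Σ(n=0 to 2) x[n] · ω_3^(nk)
where ω_3 = e^(-2πi/3)

Computing each X[k]:
X[0] = -7
X[1] = -1.0000-1.7321i
X[2] = -1.0000+1.7321i

X = [-7, -1.0000-1.7321i, -1.0000+1.7321i]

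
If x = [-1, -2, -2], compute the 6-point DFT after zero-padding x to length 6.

Original 3-point DFT: [-5, 1, 1]
Zero-padded 6-point DFT provides frequency interpolation.

DFT_6([x, 0, ...]) = [-5, -1.0000+3.4641i, 1, -1, 1, -1.0000-3.4641i]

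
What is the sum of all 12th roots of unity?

Sum of all nth roots of unity equals 0 for n > 1 (geometric series with r ≠ 1).

0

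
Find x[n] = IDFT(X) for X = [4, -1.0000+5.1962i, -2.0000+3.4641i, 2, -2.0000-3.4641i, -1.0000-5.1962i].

x[n] = (1/6) Σ(k=0 to 5) X[k] · e^(2πikn/6)

Computing each x[n]:
x[0] = 0
x[1] = -2
x[2] = 1
x[3] = 0
x[4] = 2
x[5] = 3

x = [0, -2, 1, 0, 2, 3]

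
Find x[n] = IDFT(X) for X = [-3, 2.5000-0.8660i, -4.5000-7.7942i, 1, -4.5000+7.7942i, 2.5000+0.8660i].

x[n] = (1/6) Σ(k=0 to 5) X[k] · e^(2πikn/6)

Computing each x[n]:
x[0] = -1
x[1] = 3
x[2] = -2
x[3] = -3
x[4] = 2
x[5] = -2

x = [-1, 3, -2, -3, 2, -2]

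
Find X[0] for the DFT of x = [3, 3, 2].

X[0] = Σ(n=0 to 2) x[n] · ω_3^0 = Σ x[n]
= (3) + (3) + (2)

X[0] = 8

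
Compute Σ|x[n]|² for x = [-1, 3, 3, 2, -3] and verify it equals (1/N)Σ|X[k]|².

Time domain:
Σ|x[n]|² = |-1|² + |3|² + |3|² + |2|² + |-3|² = 32.0000

Frequency domain:
(1/5)Σ|X[k]|² = (1/5)(|4|² + |-5.0451-6.2941i|² + |0.5451-2.5757i|² + |0.5451+2.5757i|² + |-5.0451+6.2941i|²) = (1/5)·160.0000 = 32.0000

Both sides agree, confirming Parseval's theorem.

Σ|x[n]|² = (1/N)Σ|X[k]|² = 32.0000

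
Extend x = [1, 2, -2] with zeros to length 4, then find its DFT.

Original 3-point DFT: [1, 1.0000-3.4641i, 1.0000+3.4641i]
Zero-padded 4-point DFT provides frequency interpolation.

DFT_4([x, 0, ...]) = [1, 3-2i, -3, 3+2i]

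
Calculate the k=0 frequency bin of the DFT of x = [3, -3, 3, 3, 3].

X[0] = Σ(n=0 to 4) x[n] · ω_5^0 = Σ x[n]
= (3) + (-3) + (3) + (3) + (3)

X[0] = 9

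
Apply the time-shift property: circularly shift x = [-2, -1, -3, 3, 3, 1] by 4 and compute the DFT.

Time shift by 4: X_shifted[k] = ω_6^(4k) · X[k]
Shifted x = [-3, 3, 3, 1, -2, -1]

DFT(x[n-4]) = [1, -3.5000-7.7942i, -3.5000+0.8660i, -5, -3.5000-0.8660i, -3.5000+7.7942i]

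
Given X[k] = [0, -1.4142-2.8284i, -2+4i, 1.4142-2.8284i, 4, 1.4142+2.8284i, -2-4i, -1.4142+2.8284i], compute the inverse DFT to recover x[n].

x[n] = (1/8) Σ(k=0 to 7) X[k] · e^(2πikn/8)

Computing each x[n]:
x[0] = 0
x[1] = -1
x[2] = 1
x[3] = 2
x[4] = 0
x[5] = -2
x[6] = 1
x[7] = -1

x = [0, -1, 1, 2, 0, -2, 1, -1]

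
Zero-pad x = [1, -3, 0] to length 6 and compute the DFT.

Original 3-point DFT: [-2, 2.5000+2.5981i, 2.5000-2.5981i]
Zero-padded 6-point DFT provides frequency interpolation.

DFT_6([x, 0, ...]) = [-2, -0.5000+2.5981i, 2.5000+2.5981i, 4, 2.5000-2.5981i, -0.5000-2.5981i]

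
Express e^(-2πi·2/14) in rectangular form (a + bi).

ω_14^2 = e^(-2πi·2/14)
= cos(-2π·2/14) + i·sin(-2π·2/14)
= cos(-4π/14) + i·sin(-4π/14)

ω_14^2 = cos(-4π/14) + i·sin(-4π/14) = 0.6235-0.7818i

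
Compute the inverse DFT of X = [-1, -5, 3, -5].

x[n] = (1/4) Σ(k=0 to 3) X[k] · e^(2πikn/4)

Computing each x[n]:
x[0] = -2
x[1] = -1
x[2] = 3
x[3] = -1

x = [-2, -1, 3, -1]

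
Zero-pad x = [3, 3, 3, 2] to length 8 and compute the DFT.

Original 4-point DFT: [11, -1i, 1, 1i]
Zero-padded 8-point DFT provides frequency interpolation.

DFT_8([x, 0, ...]) = [11, 3.7071-6.5355i, -1i, 2.2929-0.5355i, 1, 2.2929+0.5355i, 1i, 3.7071+6.5355i]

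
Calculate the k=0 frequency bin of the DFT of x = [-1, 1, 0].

X[0] = Σ(n=0 to 2) x[n] · ω_3^0 = Σ x[n]
= (-1) + (1) + (0)

X[0] = 0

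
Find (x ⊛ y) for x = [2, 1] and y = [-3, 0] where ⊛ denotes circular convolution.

(x ⊛ y)[n] = Σ(m=0 to 1) x[m] · y[(n-m) mod 2]

Computing each output sample:
(x ⊛ y)[0] = -6
(x ⊛ y)[1] = -3

x ⊛ y = [-6, -3]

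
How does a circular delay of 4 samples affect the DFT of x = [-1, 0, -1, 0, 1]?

Time shift by 4: X_shifted[k] = ω_5^(4k) · X[k]
Shifted x = [0, -1, 0, 1, -1]

DFT(x[n-4]) = [-1, -1.4271+0.5878i, 1.9271-0.9511i, 1.9271+0.9511i, -1.4271-0.5878i]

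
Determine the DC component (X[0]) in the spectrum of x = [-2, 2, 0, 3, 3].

X[0] = Σ(n=0 to 4) x[n] · ω_5^0 = Σ x[n]
= (-2) + (2) + (0) + (3) + (3)

X[0] = 6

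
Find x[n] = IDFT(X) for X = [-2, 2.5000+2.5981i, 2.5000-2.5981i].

x[n] = (1/3) Σ(k=0 to 2) X[k] · e^(2πikn/3)

Computing each x[n]:
x[0] = 1
x[1] = -3
x[2] = 0

x = [1, -3, 0]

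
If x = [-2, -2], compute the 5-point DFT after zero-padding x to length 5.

Original 2-point DFT: [-4, 0]
Zero-padded 5-point DFT provides frequency interpolation.

DFT_5([x, 0, ...]) = [-4, -2.6180+1.9021i, -0.3820+1.1756i, -0.3820-1.1756i, -2.6180-1.9021i]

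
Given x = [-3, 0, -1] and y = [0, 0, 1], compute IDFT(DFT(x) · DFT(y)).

(x ⊛ y)[n] = Σ(m=0 to 2) x[m] · y[(n-m) mod 3]

Computing each output sample:
(x ⊛ y)[0] = 0
(x ⊛ y)[1] = -1
(x ⊛ y)[2] = -3

x ⊛ y = [0, -1, -3]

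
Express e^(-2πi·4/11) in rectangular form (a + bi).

ω_11^4 = e^(-2πi·4/11)
= cos(-2π·4/11) + i·sin(-2π·4/11)
= cos(-8π/11) + i·sin(-8π/11)

ω_11^4 = cos(-8π/11) + i·sin(-8π/11) = -0.6549-0.7557i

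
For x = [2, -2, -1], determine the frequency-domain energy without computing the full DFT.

Parseval: Σ|x[n]|² = (1/N)Σ|X[k]|², so Σ|X[k]|² = N·Σ|x[n]|² = 3·9.0000

Σ|X[k]|² = N·Σ|x[n]|² = 3·9.0000 = 27.0000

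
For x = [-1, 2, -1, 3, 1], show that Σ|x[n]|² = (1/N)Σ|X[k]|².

Time domain:
Σ|x[n]|² = |-1|² + |2|² + |-1|² + |3|² + |1|² = 16.0000

Frequency domain:
(1/5)Σ|X[k]|² = (1/5)(|4|² + |-1.6910+1.4001i|² + |-2.8090-4.3920i|² + |-2.8090+4.3920i|² + |-1.6910-1.4001i|²) = (1/5)·80.0000 = 16.0000

Both sides agree, confirming Parseval's theorem.

Σ|x[n]|² = (1/N)Σ|X[k]|² = 16.0000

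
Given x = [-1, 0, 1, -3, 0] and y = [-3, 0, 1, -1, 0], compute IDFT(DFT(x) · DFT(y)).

(x ⊛ y)[n] = Σ(m=0 to 4) x[m] · y[(n-m) mod 5]

Computing each output sample:
(x ⊛ y)[0] = -1
(x ⊛ y)[1] = 3
(x ⊛ y)[2] = -4
(x ⊛ y)[3] = 10
(x ⊛ y)[4] = 1

x ⊛ y = [-1, 3, -4, 10, 1]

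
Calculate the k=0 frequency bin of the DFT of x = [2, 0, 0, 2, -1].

X[0] = Σ(n=0 to 4) x[n] · ω_5^0 = Σ x[n]
= (2) + (0) + (0) + (2) + (-1)

X[0] = 3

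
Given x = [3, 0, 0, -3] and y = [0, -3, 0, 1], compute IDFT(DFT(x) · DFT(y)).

(x ⊛ y)[n] = Σ(m=0 to 3) x[m] · y[(n-m) mod 4]

Computing each output sample:
(x ⊛ y)[0] = 9
(x ⊛ y)[1] = -9
(x ⊛ y)[2] = -3
(x ⊛ y)[3] = 3

x ⊛ y = [9, -9, -3, 3]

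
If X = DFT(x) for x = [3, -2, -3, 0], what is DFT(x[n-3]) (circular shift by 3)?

Time shift by 3: X_shifted[k] = ω_4^(3k) · X[k]
Shifted x = [-2, -3, 0, 3]

DFT(x[n-3]) = [-2, -2+6i, -2, -2-6i]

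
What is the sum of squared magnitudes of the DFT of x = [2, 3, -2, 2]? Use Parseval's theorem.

Parseval: Σ|x[n]|² = (1/N)Σ|X[k]|², so Σ|X[k]|² = N·Σ|x[n]|² = 4·21.0000

Σ|X[k]|² = N·Σ|x[n]|² = 4·21.0000 = 84.0000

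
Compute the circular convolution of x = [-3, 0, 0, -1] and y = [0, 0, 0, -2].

(x ⊛ y)[n] = Σ(m=0 to 3) x[m] · y[(n-m) mod 4]

Computing each output sample:
(x ⊛ y)[0] = 0
(x ⊛ y)[1] = 0
(x ⊛ y)[2] = 2
(x ⊛ y)[3] = 6

x ⊛ y = [0, 0, 2, 6]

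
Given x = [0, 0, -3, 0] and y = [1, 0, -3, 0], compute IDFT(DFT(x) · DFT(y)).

(x ⊛ y)[n] = Σ(m=0 to 3) x[m] · y[(n-m) mod 4]

Computing each output sample:
(x ⊛ y)[0] = 9
(x ⊛ y)[1] = 0
(x ⊛ y)[2] = -3
(x ⊛ y)[3] = 0

x ⊛ y = [9, 0, -3, 0]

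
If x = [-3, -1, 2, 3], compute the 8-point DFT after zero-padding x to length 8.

Original 4-point DFT: [1, -5+4i, -3, -5-4i]
Zero-padded 8-point DFT provides frequency interpolation.

DFT_8([x, 0, ...]) = [1, -5.8284-3.4142i, -5+4i, -0.1716+0.5858i, -3, -0.1716-0.5858i, -5-4i, -5.8284+3.4142i]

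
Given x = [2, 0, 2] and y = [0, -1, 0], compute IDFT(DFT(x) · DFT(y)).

(x ⊛ y)[n] = Σ(m=0 to 2) x[m] · y[(n-m) mod 3]

Computing each output sample:
(x ⊛ y)[0] = -2
(x ⊛ y)[1] = -2
(x ⊛ y)[2] = 0

x ⊛ y = [-2, -2, 0]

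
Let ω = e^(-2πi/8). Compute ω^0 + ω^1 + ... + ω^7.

Sum of all nth roots of unity equals 0 for n > 1 (geometric series with r ≠ 1).

0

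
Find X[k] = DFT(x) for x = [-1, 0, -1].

X[k] = Σ(n=0 to 2) x[n] · ω_3^(nk)
where ω_3 = e^(-2πi/3)

Computing each X[k]:
X[0] = -2
X[1] = -0.5000-0.8660i
X[2] = -0.5000+0.8660i

X = [-2, -0.5000-0.8660i, -0.5000+0.8660i]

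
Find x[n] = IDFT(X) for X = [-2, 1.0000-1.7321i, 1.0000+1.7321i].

x[n] = (1/3) Σ(k=0 to 2) X[k] · e^(2πikn/3)

Computing each x[n]:
x[0] = 0
x[1] = 0
x[2] = -2

x = [0, 0, -2]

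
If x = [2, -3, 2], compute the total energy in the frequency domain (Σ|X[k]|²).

Parseval: Σ|x[n]|² = (1/N)Σ|X[k]|², so Σ|X[k]|² = N·Σ|x[n]|² = 3·17.0000

Σ|X[k]|² = N·Σ|x[n]|² = 3·17.0000 = 51.0000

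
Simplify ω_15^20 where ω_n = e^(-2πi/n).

Since ω_15^15 = 1, powers reduce modulo 15.
20 mod 15 = 5
So ω_15^20 = ω_15^5 = e^(-2πi·5/15)

ω_15^20 = ω_15^5 = -0.5000-0.8660i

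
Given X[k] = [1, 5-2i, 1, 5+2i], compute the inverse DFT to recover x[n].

x[n] = (1/4) Σ(k=0 to 3) X[k] · e^(2πikn/4)

Computing each x[n]:
x[0] = 3
x[1] = 1
x[2] = -2
x[3] = -1

x = [3, 1, -2, -1]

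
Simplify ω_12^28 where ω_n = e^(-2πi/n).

Since ω_12^12 = 1, powers reduce modulo 12.
28 mod 12 = 4
So ω_12^28 = ω_12^4 = e^(-2πi·4/12)

ω_12^28 = ω_12^4 = -0.5000-0.8660i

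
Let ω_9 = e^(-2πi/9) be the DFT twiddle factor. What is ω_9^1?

ω_9^1 = e^(-2πi·1/9)
= cos(-2π·1/9) + i·sin(-2π·1/9)
= cos(-2π/9) + i·sin(-2π/9)

ω_9^1 = cos(-2π/9) + i·sin(-2π/9) = 0.7660-0.6428i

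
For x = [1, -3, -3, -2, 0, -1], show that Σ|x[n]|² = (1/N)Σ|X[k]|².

Time domain:
Σ|x[n]|² = |1|² + |-3|² + |-3|² + |-2|² + |0|² + |-1|² = 24.0000

Frequency domain:
(1/6)Σ|X[k]|² = (1/6)(|-8|² + |2.5000+4.3301i|² + |2.5000-0.8660i|² + |4|² + |2.5000+0.8660i|² + |2.5000-4.3301i|²) = (1/6)·144.0000 = 24.0000

Both sides agree, confirming Parseval's theorem.

Σ|x[n]|² = (1/N)Σ|X[k]|² = 24.0000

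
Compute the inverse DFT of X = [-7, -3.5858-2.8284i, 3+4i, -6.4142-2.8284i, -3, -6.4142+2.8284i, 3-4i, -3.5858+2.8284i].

x[n] = (1/8) Σ(k=0 to 7) X[k] · e^(2πikn/8)

Computing each x[n]:
x[0] = -3
x[1] = 0
x[2] = -2
x[3] = 1
x[4] = 2
x[5] = -3
x[6] = -2
x[7] = 0

x = [-3, 0, -2, 1, 2, -3, -2, 0]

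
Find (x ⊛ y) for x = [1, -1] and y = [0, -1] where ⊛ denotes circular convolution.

(x ⊛ y)[n] = Σ(m=0 to 1) x[m] · y[(n-m) mod 2]

Computing each output sample:
(x ⊛ y)[0] = 1
(x ⊛ y)[1] = -1

x ⊛ y = [1, -1]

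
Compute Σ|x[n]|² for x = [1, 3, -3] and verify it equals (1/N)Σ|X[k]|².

Time domain:
Σ|x[n]|² = |1|² + |3|² + |-3|² = 19.0000

Frequency domain:
(1/3)Σ|X[k]|² = (1/3)(|1|² + |1.0000-5.1962i|² + |1.0000+5.1962i|²) = (1/3)·57.0000 = 19.0000

Both sides agree, confirming Parseval's theorem.

Σ|x[n]|² = (1/N)Σ|X[k]|² = 19.0000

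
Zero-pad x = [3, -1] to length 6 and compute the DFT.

Original 2-point DFT: [2, 4]
Zero-padded 6-point DFT provides frequency interpolation.

DFT_6([x, 0, ...]) = [2, 2.5000+0.8660i, 3.5000+0.8660i, 4, 3.5000-0.8660i, 2.5000-0.8660i]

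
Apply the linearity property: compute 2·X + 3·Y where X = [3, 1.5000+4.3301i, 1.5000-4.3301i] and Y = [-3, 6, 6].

By linearity: DFT(2x + 3y) = 2·DFT(x) + 3·DFT(y)
= 2·[3, 1.5000+4.3301i, 1.5000-4.3301i] + 3·[-3, 6, 6]

Computing element-wise:
Z[0] = 2·(3) + 3·(-3) = -3
Z[1] = 2·(1.5000+4.3301i) + 3·(6) = 21.0000+8.6602i
Z[2] = 2·(1.5000-4.3301i) + 3·(6) = 21.0000-8.6602i

DFT(2x + 3y) = 2·X + 3·Y = [-3, 21.0000+8.6602i, 21.0000-8.6602i]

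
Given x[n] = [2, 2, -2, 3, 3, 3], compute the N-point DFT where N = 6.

X[k] = Σ(n=0 to 5) x[n] · ω_6^(nk)
where ω_6 = e^(-2πi/6)

Computing each X[k]:
X[0] = 11
X[1] = 1.0000+5.1962i
X[2] = 2.0000-3.4641i
X[3] = -5
X[4] = 2.0000+3.4641i
X[5] = 1.0000-5.1962i

X = [11, 1.0000+5.1962i, 2.0000-3.4641i, -5, 2.0000+3.4641i, 1.0000-5.1962i]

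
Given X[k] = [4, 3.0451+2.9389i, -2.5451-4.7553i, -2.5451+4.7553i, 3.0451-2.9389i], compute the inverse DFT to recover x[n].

x[n] = (1/5) Σ(k=0 to 4) X[k] · e^(2πikn/5)

Computing each x[n]:
x[0] = 1
x[1] = 2
x[2] = -3
x[3] = 2
x[4] = 2

x = [1, 2, -3, 2, 2]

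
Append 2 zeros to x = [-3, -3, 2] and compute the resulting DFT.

Original 3-point DFT: [-4, -2.5000+4.3301i, -2.5000-4.3301i]
Zero-padded 5-point DFT provides frequency interpolation.

DFT_5([x, 0, ...]) = [-4, -5.5451+1.6776i, 0.0451+3.6655i, 0.0451-3.6655i, -5.5451-1.6776i]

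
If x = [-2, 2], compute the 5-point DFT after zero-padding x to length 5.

Original 2-point DFT: [0, -4]
Zero-padded 5-point DFT provides frequency interpolation.

DFT_5([x, 0, ...]) = [0, -1.3820-1.9021i, -3.6180-1.1756i, -3.6180+1.1756i, -1.3820+1.9021i]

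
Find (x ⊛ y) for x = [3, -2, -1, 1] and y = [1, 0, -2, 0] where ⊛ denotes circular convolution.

(x ⊛ y)[n] = Σ(m=0 to 3) x[m] · y[(n-m) mod 4]

Computing each output sample:
(x ⊛ y)[0] = 5
(x ⊛ y)[1] = -4
(x ⊛ y)[2] = -7
(x ⊛ y)[3] = 5

x ⊛ y = [5, -4, -7, 5]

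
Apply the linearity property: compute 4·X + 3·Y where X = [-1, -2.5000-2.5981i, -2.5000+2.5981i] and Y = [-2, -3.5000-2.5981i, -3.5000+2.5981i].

By linearity: DFT(4x + 3y) = 4·DFT(x) + 3·DFT(y)
= 4·[-1, -2.5000-2.5981i, -2.5000+2.5981i] + 3·[-2, -3.5000-2.5981i, -3.5000+2.5981i]

Computing element-wise:
Z[0] = 4·(-1) + 3·(-2) = -10
Z[1] = 4·(-2.5000-2.5981i) + 3·(-3.5000-2.5981i) = -20.5000-18.1867i
Z[2] = 4·(-2.5000+2.5981i) + 3·(-3.5000+2.5981i) = -20.5000+18.1867i

DFT(4x + 3y) = 4·X + 3·Y = [-10, -20.5000-18.1867i, -20.5000+18.1867i]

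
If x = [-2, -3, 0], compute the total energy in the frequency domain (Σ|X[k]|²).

Parseval: Σ|x[n]|² = (1/N)Σ|X[k]|², so Σ|X[k]|² = N·Σ|x[n]|² = 3·13.0000

Σ|X[k]|² = N·Σ|x[n]|² = 3·13.0000 = 39.0000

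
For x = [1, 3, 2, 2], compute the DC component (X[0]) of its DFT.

X[0] = Σ(n=0 to 3) x[n] · ω_4^0 = Σ x[n]
= (1) + (3) + (2) + (2)

X[0] = 8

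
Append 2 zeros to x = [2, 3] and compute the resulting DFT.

Original 2-point DFT: [5, -1]
Zero-padded 4-point DFT provides frequency interpolation.

DFT_4([x, 0, ...]) = [5, 2-3i, -1, 2+3i]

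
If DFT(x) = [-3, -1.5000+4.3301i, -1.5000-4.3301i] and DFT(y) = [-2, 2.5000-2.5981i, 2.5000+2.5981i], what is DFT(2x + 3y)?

By linearity: DFT(2x + 3y) = 2·DFT(x) + 3·DFT(y)
= 2·[-3, -1.5000+4.3301i, -1.5000-4.3301i] + 3·[-2, 2.5000-2.5981i, 2.5000+2.5981i]

Computing element-wise:
Z[0] = 2·(-3) + 3·(-2) = -12
Z[1] = 2·(-1.5000+4.3301i) + 3·(2.5000-2.5981i) = 4.5000+0.8659i
Z[2] = 2·(-1.5000-4.3301i) + 3·(2.5000+2.5981i) = 4.5000-0.8659i

DFT(2x + 3y) = 2·X + 3·Y = [-12, 4.5000+0.8659i, 4.5000-0.8659i]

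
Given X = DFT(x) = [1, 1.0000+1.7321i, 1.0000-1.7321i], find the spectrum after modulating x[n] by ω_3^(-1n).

Modulation property: DFT(ω_3^(-1n)·x[n]) = X[(k-1) mod 3], so circularly shift X by 1 positions.

X[k-1] = [1.0000-1.7321i, 1, 1.0000+1.7321i]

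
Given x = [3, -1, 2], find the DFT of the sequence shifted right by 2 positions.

Time shift by 2: X_shifted[k] = ω_3^(2k) · X[k]
Shifted x = [-1, 2, 3]

DFT(x[n-2]) = [4, -3.5000+0.8660i, -3.5000-0.8660i]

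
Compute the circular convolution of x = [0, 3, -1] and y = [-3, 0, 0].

(x ⊛ y)[n] = Σ(m=0 to 2) x[m] · y[(n-m) mod 3]

Computing each output sample:
(x ⊛ y)[0] = 0
(x ⊛ y)[1] = -9
(x ⊛ y)[2] = 3

x ⊛ y = [0, -9, 3]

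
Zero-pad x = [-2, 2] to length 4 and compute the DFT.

Original 2-point DFT: [0, -4]
Zero-padded 4-point DFT provides frequency interpolation.

DFT_4([x, 0, ...]) = [0, -2-2i, -4, -2+2i]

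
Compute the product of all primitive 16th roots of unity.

The primitive 16th roots of unity are ω_16^k for k coprime to 16: k ∈ {1, 3, 5, 7, 9, 11, 13, 15}
Their product equals the constant term of the cyclotomic polynomial Φ_16(x) up to sign.
For n ≥ 3, the product of all primitive nth roots of unity is 1. (For n=1 it is 1; for n=2 it is -1.)

1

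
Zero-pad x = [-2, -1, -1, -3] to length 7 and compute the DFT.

Original 4-point DFT: [-7, -1-2i, 1, -1+2i]
Zero-padded 7-point DFT provides frequency interpolation.

DFT_7([x, 0, ...]) = [-7, 0.3019+3.0584i, -2.7470-1.8045i, -1.0550+2.5768i, -1.0550-2.5768i, -2.7470+1.8045i, 0.3019-3.0584i]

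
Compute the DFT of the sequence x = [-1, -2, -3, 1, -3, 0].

X[k] = Σ(n=0 to 5) x[n] · ω_6^(nk)
where ω_6 = e^(-2πi/6)

Computing each X[k]:
X[0] = -8
X[1] = 1.7321i
X[2] = 4.0000+1.7321i
X[3] = -6
X[4] = 4.0000-1.7321i
X[5] = -1.7321i

X = [-8, 1.7321i, 4.0000+1.7321i, -6, 4.0000-1.7321i, -1.7321i]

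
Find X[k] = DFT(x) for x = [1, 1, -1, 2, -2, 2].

X[k] = Σ(n=0 to 5) x[n] · ω_6^(nk)
where ω_6 = e^(-2πi/6)

Computing each X[k]:
X[0] = 3
X[1] = 2
X[2] = 3.0000+1.7321i
X[3] = -7
X[4] = 3.0000-1.7321i
X[5] = 2

X = [3, 2, 3.0000+1.7321i, -7, 3.0000-1.7321i, 2]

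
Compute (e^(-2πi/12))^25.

Since ω_12^12 = 1, powers reduce modulo 12.
25 mod 12 = 1
So ω_12^25 = ω_12^1 = e^(-2πi·1/12)

ω_12^25 = ω_12^1 = 0.8660-0.5000i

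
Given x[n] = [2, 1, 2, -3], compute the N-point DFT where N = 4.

X[k] = Σ(n=0 to 3) x[n] · ω_4^(nk)
where ω_4 = e^(-2πi/4)

Computing each X[k]:
X[0] = 2
X[1] = -4i
X[2] = 6
X[3] = 4i

X = [2, -4i, 6, 4i]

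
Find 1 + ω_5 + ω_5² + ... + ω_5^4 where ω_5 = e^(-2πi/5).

Sum of all nth roots of unity equals 0 for n > 1 (geometric series with r ≠ 1).

0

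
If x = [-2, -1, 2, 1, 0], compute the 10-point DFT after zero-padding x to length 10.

Original 5-point DFT: [0, -4.7361+0.3633i, -0.2639+1.5388i, -0.2639-1.5388i, -4.7361-0.3633i]
Zero-padded 10-point DFT provides frequency interpolation.

DFT_10([x, 0, ...]) = [0, -2.5000-2.2654i, -4.7361+0.3633i, -2.5000+2.7144i, -0.2639+1.5388i, 0, -0.2639-1.5388i, -2.5000-2.7144i, -4.7361-0.3633i, -2.5000+2.2654i]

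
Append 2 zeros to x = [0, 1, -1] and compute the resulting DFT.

Original 3-point DFT: [0, -1.7321i, 1.7321i]
Zero-padded 5-point DFT provides frequency interpolation.

DFT_5([x, 0, ...]) = [0, 1.1180-0.3633i, -1.1180-1.5388i, -1.1180+1.5388i, 1.1180+0.3633i]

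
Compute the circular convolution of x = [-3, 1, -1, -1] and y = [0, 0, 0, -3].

(x ⊛ y)[n] = Σ(m=0 to 3) x[m] · y[(n-m) mod 4]

Computing each output sample:
(x ⊛ y)[0] = -3
(x ⊛ y)[1] = 3
(x ⊛ y)[2] = 3
(x ⊛ y)[3] = 9

x ⊛ y = [-3, 3, 3, 9]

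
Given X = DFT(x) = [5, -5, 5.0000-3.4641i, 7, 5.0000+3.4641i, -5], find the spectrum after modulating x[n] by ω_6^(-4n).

Modulation property: DFT(ω_6^(-4n)·x[n]) = X[(k-4) mod 6], so circularly shift X by 4 positions.

X[k-4] = [5.0000-3.4641i, 7, 5.0000+3.4641i, -5, 5, -5]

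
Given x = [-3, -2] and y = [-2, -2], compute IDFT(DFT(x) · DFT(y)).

(x ⊛ y)[n] = Σ(m=0 to 1) x[m] · y[(n-m) mod 2]

Computing each output sample:
(x ⊛ y)[0] = 10
(x ⊛ y)[1] = 10

x ⊛ y = [10, 10]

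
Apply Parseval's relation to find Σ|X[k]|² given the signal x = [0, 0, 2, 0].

Parseval: Σ|x[n]|² = (1/N)Σ|X[k]|², so Σ|X[k]|² = N·Σ|x[n]|² = 4·4.0000

Σ|X[k]|² = N·Σ|x[n]|² = 4·4.0000 = 16.0000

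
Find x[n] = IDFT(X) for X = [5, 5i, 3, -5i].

x[n] = (1/4) Σ(k=0 to 3) X[k] · e^(2πikn/4)

Computing each x[n]:
x[0] = 2
x[1] = -2
x[2] = 2
x[3] = 3

x = [2, -2, 2, 3]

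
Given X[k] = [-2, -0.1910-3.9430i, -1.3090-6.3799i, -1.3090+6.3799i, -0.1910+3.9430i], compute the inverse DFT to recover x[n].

x[n] = (1/5) Σ(k=0 to 4) X[k] · e^(2πikn/5)

Computing each x[n]:
x[0] = -1
x[1] = 3
x[2] = -2
x[3] = 1
x[4] = -3

x = [-1, 3, -2, 1, -3]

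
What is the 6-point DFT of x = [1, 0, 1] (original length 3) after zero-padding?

Original 3-point DFT: [2, 0.5000+0.8660i, 0.5000-0.8660i]
Zero-padded 6-point DFT provides frequency interpolation.

DFT_6([x, 0, ...]) = [2, 0.5000-0.8660i, 0.5000+0.8660i, 2, 0.5000-0.8660i, 0.5000+0.8660i]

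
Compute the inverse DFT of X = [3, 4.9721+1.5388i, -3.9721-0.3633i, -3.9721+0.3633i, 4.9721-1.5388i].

x[n] = (1/5) Σ(k=0 to 4) X[k] · e^(2πikn/5)

Computing each x[n]:
x[0] = 1
x[1] = 2
x[2] = -2
x[3] = -1
x[4] = 3

x = [1, 2, -2, -1, 3]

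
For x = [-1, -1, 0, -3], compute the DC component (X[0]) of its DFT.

X[0] = Σ(n=0 to 3) x[n] · ω_4^0 = Σ x[n]
= (-1) + (-1) + (0) + (-3)

X[0] = -5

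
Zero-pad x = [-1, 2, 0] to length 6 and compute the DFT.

Original 3-point DFT: [1, -2.0000-1.7321i, -2.0000+1.7321i]
Zero-padded 6-point DFT provides frequency interpolation.

DFT_6([x, 0, ...]) = [1, -1.7321i, -2.0000-1.7321i, -3, -2.0000+1.7321i, 1.7321i]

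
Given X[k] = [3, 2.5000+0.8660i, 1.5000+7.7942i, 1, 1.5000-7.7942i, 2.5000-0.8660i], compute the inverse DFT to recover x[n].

x[n] = (1/6) Σ(k=0 to 5) X[k] · e^(2πikn/6)

Computing each x[n]:
x[0] = 2
x[1] = -2
x[2] = 2
x[3] = 0
x[4] = -2
x[5] = 3

x = [2, -2, 2, 0, -2, 3]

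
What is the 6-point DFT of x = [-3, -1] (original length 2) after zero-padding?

Original 2-point DFT: [-4, -2]
Zero-padded 6-point DFT provides frequency interpolation.

DFT_6([x, 0, ...]) = [-4, -3.5000+0.8660i, -2.5000+0.8660i, -2, -2.5000-0.8660i, -3.5000-0.8660i]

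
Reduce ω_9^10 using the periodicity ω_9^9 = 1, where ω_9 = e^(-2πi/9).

Since ω_9^9 = 1, powers reduce modulo 9.
10 mod 9 = 1
So ω_9^10 = ω_9^1 = e^(-2πi·1/9)

ω_9^10 = ω_9^1 = 0.7660-0.6428i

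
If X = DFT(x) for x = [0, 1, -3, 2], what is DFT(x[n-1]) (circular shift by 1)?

Time shift by 1: X_shifted[k] = ω_4^(1k) · X[k]
Shifted x = [2, 0, 1, -3]

DFT(x[n-1]) = [0, 1-3i, 6, 1+3i]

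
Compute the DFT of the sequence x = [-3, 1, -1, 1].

X[k] = Σ(n=0 to 3) x[n] · ω_4^(nk)
where ω_4 = e^(-2πi/4)

Computing each X[k]:
X[0] = -2
X[1] = -2
X[2] = -6
X[3] = -2

X = [-2, -2, -6, -2]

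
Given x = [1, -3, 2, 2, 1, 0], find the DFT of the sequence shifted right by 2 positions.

Time shift by 2: X_shifted[k] = ω_6^(2k) · X[k]
Shifted x = [1, 0, 1, -3, 2, 2]

DFT(x[n-2]) = [3, 3.5000+2.5981i, -4.5000+0.8660i, 5, -4.5000-0.8660i, 3.5000-2.5981i]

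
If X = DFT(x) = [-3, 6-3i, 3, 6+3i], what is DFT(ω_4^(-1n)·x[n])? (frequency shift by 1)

Modulation property: DFT(ω_4^(-1n)·x[n]) = X[(k-1) mod 4], so circularly shift X by 1 positions.

X[k-1] = [6+3i, -3, 6-3i, 3]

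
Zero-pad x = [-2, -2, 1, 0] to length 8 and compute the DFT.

Original 4-point DFT: [-3, -3+2i, 1, -3-2i]
Zero-padded 8-point DFT provides frequency interpolation.

DFT_8([x, 0, ...]) = [-3, -3.4142+0.4142i, -3+2i, -0.5858+2.4142i, 1, -0.5858-2.4142i, -3-2i, -3.4142-0.4142i]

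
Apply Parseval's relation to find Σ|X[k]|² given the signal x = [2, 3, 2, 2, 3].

Parseval: Σ|x[n]|² = (1/N)Σ|X[k]|², so Σ|X[k]|² = N·Σ|x[n]|² = 5·30.0000

Σ|X[k]|² = N·Σ|x[n]|² = 5·30.0000 = 150.0000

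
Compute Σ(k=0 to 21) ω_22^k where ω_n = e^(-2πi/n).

Sum of all nth roots of unity equals 0 for n > 1 (geometric series with r ≠ 1).

0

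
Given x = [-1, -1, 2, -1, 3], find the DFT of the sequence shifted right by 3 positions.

Time shift by 3: X_shifted[k] = ω_5^(3k) · X[k]
Shifted x = [2, -1, 3, -1, -1]

DFT(x[n-3]) = [2, -0.2361-2.3511i, 4.2361+3.8042i, 4.2361-3.8042i, -0.2361+2.3511i]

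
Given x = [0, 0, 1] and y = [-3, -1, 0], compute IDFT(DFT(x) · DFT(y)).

(x ⊛ y)[n] = Σ(m=0 to 2) x[m] · y[(n-m) mod 3]

Computing each output sample:
(x ⊛ y)[0] = -1
(x ⊛ y)[1] = 0
(x ⊛ y)[2] = -3

x ⊛ y = [-1, 0, -3]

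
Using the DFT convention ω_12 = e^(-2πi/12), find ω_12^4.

ω_12^4 = e^(-2πi·4/12)
= cos(-2π·4/12) + i·sin(-2π·4/12)
= cos(-8π/12) + i·sin(-8π/12)

ω_12^4 = cos(-8π/12) + i·sin(-8π/12) = -0.5000-0.8660i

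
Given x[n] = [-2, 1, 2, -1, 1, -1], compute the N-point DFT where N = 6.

X[k] = Σ(n=0 to 5) x[n] · ω_6^(nk)
where ω_6 = e^(-2πi/6)

Computing each X[k]:
X[0] = 0
X[1] = -2.5000-2.5981i
X[2] = -4.5000-0.8660i
X[3] = 2
X[4] = -4.5000+0.8660i
X[5] = -2.5000+2.5981i

X = [0, -2.5000-2.5981i, -4.5000-0.8660i, 2, -4.5000+0.8660i, -2.5000+2.5981i]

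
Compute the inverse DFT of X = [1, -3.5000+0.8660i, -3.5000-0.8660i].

x[n] = (1/3) Σ(k=0 to 2) X[k] · e^(2πikn/3)

Computing each x[n]:
x[0] = -2
x[1] = 1
x[2] = 2

x = [-2, 1, 2]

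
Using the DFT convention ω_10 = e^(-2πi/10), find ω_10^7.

ω_10^7 = e^(-2πi·7/10)
= cos(-2π·7/10) + i·sin(-2π·7/10)
= cos(-14π/10) + i·sin(-14π/10)

ω_10^7 = cos(-14π/10) + i·sin(-14π/10) = -0.3090+0.9511i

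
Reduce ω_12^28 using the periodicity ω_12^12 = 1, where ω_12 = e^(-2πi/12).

Since ω_12^12 = 1, powers reduce modulo 12.
28 mod 12 = 4
So ω_12^28 = ω_12^4 = e^(-2πi·4/12)

ω_12^28 = ω_12^4 = -0.5000-0.8660i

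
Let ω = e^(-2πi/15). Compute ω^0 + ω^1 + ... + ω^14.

Sum of all nth roots of unity equals 0 for n > 1 (geometric series with r ≠ 1).

0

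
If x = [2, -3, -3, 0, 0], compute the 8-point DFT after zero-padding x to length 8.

Original 5-point DFT: [-4, 3.5000+4.6165i, 3.5000-1.0898i, 3.5000+1.0898i, 3.5000-4.6165i]
Zero-padded 8-point DFT provides frequency interpolation.

DFT_8([x, 0, ...]) = [-4, -0.1213+5.1213i, 5+3i, 4.1213-0.8787i, 2, 4.1213+0.8787i, 5-3i, -0.1213-5.1213i]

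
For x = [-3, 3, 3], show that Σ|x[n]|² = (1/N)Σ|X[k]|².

Time domain:
Σ|x[n]|² = |-3|² + |3|² + |3|² = 27.0000

Frequency domain:
(1/3)Σ|X[k]|² = (1/3)(|3|² + |-6|² + |-6|²) = (1/3)·81.0000 = 27.0000

Both sides agree, confirming Parseval's theorem.

Σ|x[n]|² = (1/N)Σ|X[k]|² = 27.0000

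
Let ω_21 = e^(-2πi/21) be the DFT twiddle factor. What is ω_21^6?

ω_21^6 = e^(-2πi·6/21)
= cos(-2π·6/21) + i·sin(-2π·6/21)
= cos(-12π/21) + i·sin(-12π/21)

ω_21^6 = cos(-12π/21) + i·sin(-12π/21) = -0.2225-0.9749i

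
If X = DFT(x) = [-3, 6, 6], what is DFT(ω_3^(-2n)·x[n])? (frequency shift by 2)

Modulation property: DFT(ω_3^(-2n)·x[n]) = X[(k-2) mod 3], so circularly shift X by 2 positions.

X[k-2] = [6, 6, -3]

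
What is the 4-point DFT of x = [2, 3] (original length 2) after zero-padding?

Original 2-point DFT: [5, -1]
Zero-padded 4-point DFT provides frequency interpolation.

DFT_4([x, 0, ...]) = [5, 2-3i, -1, 2+3i]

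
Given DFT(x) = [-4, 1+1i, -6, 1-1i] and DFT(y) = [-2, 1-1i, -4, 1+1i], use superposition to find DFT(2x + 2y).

By linearity: DFT(2x + 2y) = 2·DFT(x) + 2·DFT(y)
= 2·[-4, 1+1i, -6, 1-1i] + 2·[-2, 1-1i, -4, 1+1i]

Computing element-wise:
Z[0] = 2·(-4) + 2·(-2) = -12
Z[1] = 2·(1+1i) + 2·(1-1i) = 4
Z[2] = 2·(-6) + 2·(-4) = -20
Z[3] = 2·(1-1i) + 2·(1+1i) = 4

DFT(2x + 2y) = 2·X + 2·Y = [-12, 4, -20, 4]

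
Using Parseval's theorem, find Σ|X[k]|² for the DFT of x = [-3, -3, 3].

Parseval: Σ|x[n]|² = (1/N)Σ|X[k]|², so Σ|X[k]|² = N·Σ|x[n]|² = 3·27.0000

Σ|X[k]|² = N·Σ|x[n]|² = 3·27.0000 = 81.0000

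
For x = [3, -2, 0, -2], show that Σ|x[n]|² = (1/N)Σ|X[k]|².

Time domain:
Σ|x[n]|² = |3|² + |-2|² + |0|² + |-2|² = 17.0000

Frequency domain:
(1/4)Σ|X[k]|² = (1/4)(|-1|² + |3|² + |7|² + |3|²) = (1/4)·68.0000 = 17.0000

Both sides agree, confirming Parseval's theorem.

Σ|x[n]|² = (1/N)Σ|X[k]|² = 17.0000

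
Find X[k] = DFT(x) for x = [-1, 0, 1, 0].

X[k] = Σ(n=0 to 3) x[n] · ω_4^(nk)
where ω_4 = e^(-2πi/4)

Computing each X[k]:
X[0] = 0
X[1] = -2
X[2] = 0
X[3] = -2

X = [0, -2, 0, -2]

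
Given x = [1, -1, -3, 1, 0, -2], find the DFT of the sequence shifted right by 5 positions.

Time shift by 5: X_shifted[k] = ω_6^(5k) · X[k]
Shifted x = [-1, -3, 1, 0, -2, 1]

DFT(x[n-5]) = [-4, -1.5000+0.8660i, 0.5000+6.0622i, 0, 0.5000-6.0622i, -1.5000-0.8660i]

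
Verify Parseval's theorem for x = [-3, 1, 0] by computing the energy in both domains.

Time domain:
Σ|x[n]|² = |-3|² + |1|² + |0|² = 10.0000

Frequency domain:
(1/3)Σ|X[k]|² = (1/3)(|-2|² + |-3.5000-0.8660i|² + |-3.5000+0.8660i|²) = (1/3)·30.0000 = 10.0000

Both sides agree, confirming Parseval's theorem.

Σ|x[n]|² = (1/N)Σ|X[k]|² = 10.0000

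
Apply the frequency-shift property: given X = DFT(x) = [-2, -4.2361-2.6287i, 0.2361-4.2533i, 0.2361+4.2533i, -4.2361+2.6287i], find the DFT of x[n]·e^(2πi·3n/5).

Modulation property: DFT(ω_5^(-3n)·x[n]) = X[(k-3) mod 5], so circularly shift X by 3 positions.

X[k-3] = [0.2361-4.2533i, 0.2361+4.2533i, -4.2361+2.6287i, -2, -4.2361-2.6287i]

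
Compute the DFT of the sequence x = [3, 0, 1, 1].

X[k] = Σ(n=0 to 3) x[n] · ω_4^(nk)
where ω_4 = e^(-2πi/4)

Computing each X[k]:
X[0] = 5
X[1] = 2+1i
X[2] = 3
X[3] = 2-1i

X = [5, 2+1i, 3, 2-1i]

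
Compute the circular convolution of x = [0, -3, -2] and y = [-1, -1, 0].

(x ⊛ y)[n] = Σ(m=0 to 2) x[m] · y[(n-m) mod 3]

Computing each output sample:
(x ⊛ y)[0] = 2
(x ⊛ y)[1] = 3
(x ⊛ y)[2] = 5

x ⊛ y = [2, 3, 5]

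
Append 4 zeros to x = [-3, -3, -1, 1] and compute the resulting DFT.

Original 4-point DFT: [-6, -2+4i, -2, -2-4i]
Zero-padded 8-point DFT provides frequency interpolation.

DFT_8([x, 0, ...]) = [-6, -5.8284+2.4142i, -2+4i, -0.1716+0.4142i, -2, -0.1716-0.4142i, -2-4i, -5.8284-2.4142i]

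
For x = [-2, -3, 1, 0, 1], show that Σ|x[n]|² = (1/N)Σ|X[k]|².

Time domain:
Σ|x[n]|² = |-2|² + |-3|² + |1|² + |0|² + |1|² = 15.0000

Frequency domain:
(1/5)Σ|X[k]|² = (1/5)(|-3|² + |-3.4271+3.2164i|² + |-0.0729+3.3022i|² + |-0.0729-3.3022i|² + |-3.4271-3.2164i|²) = (1/5)·75.0000 = 15.0000

Both sides agree, confirming Parseval's theorem.

Σ|x[n]|² = (1/N)Σ|X[k]|² = 15.0000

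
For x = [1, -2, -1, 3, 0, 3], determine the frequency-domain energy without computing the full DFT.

Parseval: Σ|x[n]|² = (1/N)Σ|X[k]|², so Σ|X[k]|² = N·Σ|x[n]|² = 6·24.0000

Σ|X[k]|² = N·Σ|x[n]|² = 6·24.0000 = 144.0000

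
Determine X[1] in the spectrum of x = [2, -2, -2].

X[1] = Σ(n=0 to 2) x[n] · ω_3^(1n) where ω_3 = e^(-2πi/3)
= (2)·ω_3^0 + (-2)·ω_3^1 + (-2)·ω_3^2

X[1] = 4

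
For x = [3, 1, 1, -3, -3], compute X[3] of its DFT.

X[3] = Σ(n=0 to 4) x[n] · ω_5^(3n) where ω_5 = e^(-2πi/5)
= (3)·ω_5^0 + (1)·ω_5^3 + (1)·ω_5^6 + (-3)·ω_5^9 + (-3)·ω_5^12

X[3] = 4.0000-1.4531i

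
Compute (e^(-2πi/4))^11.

Since ω_4^4 = 1, powers reduce modulo 4.
11 mod 4 = 3
So ω_4^11 = ω_4^3 = e^(-2πi·3/4)

ω_4^11 = ω_4^3 = 1i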